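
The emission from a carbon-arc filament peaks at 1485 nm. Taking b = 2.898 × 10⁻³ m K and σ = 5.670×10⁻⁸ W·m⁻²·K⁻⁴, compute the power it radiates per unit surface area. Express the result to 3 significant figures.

Wien's law: T = b/λ_max = 2.898×10⁻³/1.485×10⁻⁶ = 1951.52 K.
Then I = σT⁴ = 5.670×10⁻⁸×(1951.52)⁴ = 8.22×10⁵ W/m².

I ≈ 8.22×10⁵ W/m²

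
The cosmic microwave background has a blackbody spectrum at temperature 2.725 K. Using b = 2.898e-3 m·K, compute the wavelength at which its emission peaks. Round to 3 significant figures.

Wien's displacement law: λ_max = b/T = (2.898×10⁻³ m·K)/(2.725 K) = 1.063×10⁻³ m.
That is 1.06 mm, in the microwave range.

λ_max ≈ 1.06 mm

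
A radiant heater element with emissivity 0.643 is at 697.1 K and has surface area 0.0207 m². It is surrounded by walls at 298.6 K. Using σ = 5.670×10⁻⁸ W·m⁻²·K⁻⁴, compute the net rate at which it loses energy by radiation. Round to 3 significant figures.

Area A = 0.0207 m².
Net radiated power P_net = εσA(T⁴ − T₀⁴) = 0.643×5.670×10⁻⁸×0.0207×(697.1⁴ − 298.6⁴).
T⁴ − T₀⁴ = 2.36146×10¹¹ − 7.94986×10⁹ = 2.28196×10¹¹ K⁴, so P_net = 172 W.

Net loss ≈ 172 W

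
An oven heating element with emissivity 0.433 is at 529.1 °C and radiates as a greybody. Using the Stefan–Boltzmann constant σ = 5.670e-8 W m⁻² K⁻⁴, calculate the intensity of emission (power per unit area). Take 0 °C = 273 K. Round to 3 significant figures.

I ≈ 1.02×10⁴ W/m²

T = 529.1 °C + 273 = 802.1 K.
Stefan–Boltzmann: I = εσT⁴ = 0.433 × 5.670×10⁻⁸ × (802.1)⁴ = 1.02×10⁴ W/m².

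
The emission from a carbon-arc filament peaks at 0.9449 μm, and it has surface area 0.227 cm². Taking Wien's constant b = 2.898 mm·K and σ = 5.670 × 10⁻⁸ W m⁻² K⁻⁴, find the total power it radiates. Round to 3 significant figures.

Wien's law: T = b/λ_max = 2.898×10⁻³/9.449×10⁻⁷ = 3066.99 K.
Area A = 0.227 cm² = 2.27×10⁻⁵ m².
Then P = σAT⁴ = 5.670×10⁻⁸×2.27×10⁻⁵×(3066.99)⁴ = 114 W.

P ≈ 114 W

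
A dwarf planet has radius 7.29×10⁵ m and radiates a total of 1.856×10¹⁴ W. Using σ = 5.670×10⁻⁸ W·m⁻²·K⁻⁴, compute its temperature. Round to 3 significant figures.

T ≈ 149 K

Surface area A = 4πR² = 4π(7.29×10⁵ m)² = 6.67828×10¹² m².
P = σAT⁴ ⇒ T = (P/(σA))^(1/4) = (1.856×10¹⁴/(5.670×10⁻⁸×6.67828×10¹²))^(1/4) = 149 K.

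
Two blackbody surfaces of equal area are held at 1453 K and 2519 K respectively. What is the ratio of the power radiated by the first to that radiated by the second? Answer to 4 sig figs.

P₁/P₂ ≈ 0.1107

With equal areas, P₁/P₂ = (T₁/T₂)⁴ = (1453/2519)⁴ = 0.1107.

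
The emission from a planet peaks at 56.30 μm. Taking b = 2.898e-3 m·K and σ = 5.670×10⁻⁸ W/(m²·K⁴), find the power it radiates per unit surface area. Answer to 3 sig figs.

I ≈ 0.398 W/m²

Wien's law: T = b/λ_max = 2.898×10⁻³/5.630×10⁻⁵ = 51.4742 K.
Then I = σT⁴ = 5.670×10⁻⁸×(51.4742)⁴ = 0.398 W/m².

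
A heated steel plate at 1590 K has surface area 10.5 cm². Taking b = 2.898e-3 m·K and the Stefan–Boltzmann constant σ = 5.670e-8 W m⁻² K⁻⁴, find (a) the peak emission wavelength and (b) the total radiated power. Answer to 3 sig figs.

λ_max ≈ 1.82×10³ nm; P ≈ 381 W

(a) λ_max = b/T = 2.898×10⁻³/1590 = 1.823×10⁻⁶ m = 1.82×10³ nm.
Area A = 10.5 cm² = 1.05×10⁻³ m².
(b) P = σAT⁴ = 5.670×10⁻⁸×1.05×10⁻³×(1590)⁴ = 381 W.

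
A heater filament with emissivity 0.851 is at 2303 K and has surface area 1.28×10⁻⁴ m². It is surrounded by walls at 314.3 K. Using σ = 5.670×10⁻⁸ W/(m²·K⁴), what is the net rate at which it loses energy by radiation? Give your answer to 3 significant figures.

Net loss ≈ 174 W

Area A = 1.28×10⁻⁴ m².
Net radiated power P_net = εσA(T⁴ − T₀⁴) = 0.851×5.670×10⁻⁸×1.28×10⁻⁴×(2303⁴ − 314.3⁴).
T⁴ − T₀⁴ = 2.81304×10¹³ − 9.75838×10⁹ = 2.81206×10¹³ K⁴, so P_net = 174 W.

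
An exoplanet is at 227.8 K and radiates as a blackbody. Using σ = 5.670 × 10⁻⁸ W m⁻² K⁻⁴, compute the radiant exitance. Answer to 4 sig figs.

Stefan–Boltzmann: I = σT⁴ = 5.670×10⁻⁸ × (227.8)⁴ = 152.7 W/m².

I ≈ 152.7 W/m²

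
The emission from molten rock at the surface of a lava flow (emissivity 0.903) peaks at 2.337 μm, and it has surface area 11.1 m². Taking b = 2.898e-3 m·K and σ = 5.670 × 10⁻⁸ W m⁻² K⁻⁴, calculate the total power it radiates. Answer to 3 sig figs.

Wien's law: T = b/λ_max = 2.898×10⁻³/2.337×10⁻⁶ = 1240.05 K.
Area A = 11.1 m².
Then P = εσAT⁴ = 0.903×5.670×10⁻⁸×11.1×(1240.05)⁴ = 1.34×10⁶ W.

P ≈ 1.34×10⁶ W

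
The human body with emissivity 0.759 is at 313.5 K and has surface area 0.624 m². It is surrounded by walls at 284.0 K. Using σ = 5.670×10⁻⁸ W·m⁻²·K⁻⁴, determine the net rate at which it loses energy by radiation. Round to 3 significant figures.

Area A = 0.624 m².
Net radiated power P_net = εσA(T⁴ − T₀⁴) = 0.759×5.670×10⁻⁸×0.624×(313.5⁴ − 284.0⁴).
T⁴ − T₀⁴ = 9.65940×10⁹ − 6.50539×10⁹ = 3.15401×10⁹ K⁴, so P_net = 84.7 W.

Net loss ≈ 84.7 W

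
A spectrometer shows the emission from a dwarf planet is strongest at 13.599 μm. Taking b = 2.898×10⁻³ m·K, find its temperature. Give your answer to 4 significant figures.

T ≈ 213.1 K

Wien's law gives T = b/λ_max = (2.898×10⁻³ m·K)/(1.3599×10⁻⁵ m) = 213.1 K.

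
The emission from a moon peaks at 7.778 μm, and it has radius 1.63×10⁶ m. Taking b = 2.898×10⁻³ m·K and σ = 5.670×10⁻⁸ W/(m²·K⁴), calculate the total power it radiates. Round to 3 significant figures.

Wien's law: T = b/λ_max = 2.898×10⁻³/7.778×10⁻⁶ = 372.589 K.
Surface area A = 4πR² = 4π(1.63×10⁶ m)² = 3.33876×10¹³ m².
Then P = σAT⁴ = 5.670×10⁻⁸×3.33876×10¹³×(372.589)⁴ = 3.65×10¹⁶ W.

P ≈ 3.65×10¹⁶ W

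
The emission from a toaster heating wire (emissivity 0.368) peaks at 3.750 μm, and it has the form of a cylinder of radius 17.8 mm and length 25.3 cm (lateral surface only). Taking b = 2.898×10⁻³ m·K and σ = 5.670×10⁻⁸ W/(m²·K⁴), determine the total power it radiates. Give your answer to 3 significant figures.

Wien's law: T = b/λ_max = 2.898×10⁻³/3.750×10⁻⁶ = 772.800 K.
Lateral area A = 2πrL = 2π×0.0178×0.253 = 0.0282957 m².
Then P = εσAT⁴ = 0.368×5.670×10⁻⁸×0.0282957×(772.800)⁴ = 211 W.

P ≈ 211 W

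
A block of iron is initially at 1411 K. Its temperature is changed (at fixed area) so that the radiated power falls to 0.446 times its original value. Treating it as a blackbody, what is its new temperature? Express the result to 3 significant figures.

P ∝ T⁴, so T₂/T₁ = (P₂/P₁)^(1/4) = (0.446)^(1/4) = 0.817210.
T₂ = 1411 × 0.817210 = 1.15×10³ K.

T₂ ≈ 1.15×10³ K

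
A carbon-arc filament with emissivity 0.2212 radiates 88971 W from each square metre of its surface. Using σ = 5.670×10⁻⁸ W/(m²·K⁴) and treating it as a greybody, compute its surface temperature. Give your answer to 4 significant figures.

I = εσT⁴, so T = (I/εσ)^(1/4) = (88971/(0.2212×5.670×10⁻⁸))^(1/4) = 1632 K.

T ≈ 1632 K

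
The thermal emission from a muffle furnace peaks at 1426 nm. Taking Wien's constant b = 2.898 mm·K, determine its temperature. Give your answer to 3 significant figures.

T ≈ 2.03×10³ K

Wien's law gives T = b/λ_max = (2.898×10⁻³ m·K)/(1.426×10⁻⁶ m) = 2.03×10³ K.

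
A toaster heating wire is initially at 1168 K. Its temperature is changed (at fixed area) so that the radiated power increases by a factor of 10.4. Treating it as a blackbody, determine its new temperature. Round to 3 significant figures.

P ∝ T⁴, so T₂/T₁ = (P₂/P₁)^(1/4) = (10.4)^(1/4) = 1.79580.
T₂ = 1168 × 1.79580 = 2.10×10³ K.

T₂ ≈ 2.10×10³ K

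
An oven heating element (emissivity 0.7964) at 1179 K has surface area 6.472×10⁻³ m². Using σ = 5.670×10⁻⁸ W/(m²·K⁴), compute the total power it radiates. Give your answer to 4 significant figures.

Area A = 6.472×10⁻³ m².
P = εσAT⁴ = 0.7964 × 5.670×10⁻⁸ × 6.472×10⁻³ × (1179)⁴ = 564.7 W.

P ≈ 564.7 W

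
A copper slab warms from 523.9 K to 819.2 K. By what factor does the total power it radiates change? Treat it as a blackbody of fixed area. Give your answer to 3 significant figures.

P ∝ T⁴, so P₂/P₁ = (T₂/T₁)⁴ = (819.2/523.9)⁴ = (1.56366)⁴ = 5.98.

P₂/P₁ ≈ 5.98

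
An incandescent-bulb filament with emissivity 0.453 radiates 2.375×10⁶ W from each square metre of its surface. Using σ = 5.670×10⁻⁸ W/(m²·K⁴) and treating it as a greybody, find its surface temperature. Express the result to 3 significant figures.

T ≈ 3.10×10³ K

I = εσT⁴, so T = (I/εσ)^(1/4) = (2.375×10⁶/(0.453×5.670×10⁻⁸))^(1/4) = 3.10×10³ K.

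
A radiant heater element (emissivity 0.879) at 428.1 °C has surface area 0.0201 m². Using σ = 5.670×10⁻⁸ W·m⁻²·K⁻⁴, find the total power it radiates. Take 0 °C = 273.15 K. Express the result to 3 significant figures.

P ≈ 242 W

T = 428.1 °C + 273.15 = 701.25 K.
Area A = 0.0201 m².
P = εσAT⁴ = 0.879 × 5.670×10⁻⁸ × 0.0201 × (701.25)⁴ = 242 W.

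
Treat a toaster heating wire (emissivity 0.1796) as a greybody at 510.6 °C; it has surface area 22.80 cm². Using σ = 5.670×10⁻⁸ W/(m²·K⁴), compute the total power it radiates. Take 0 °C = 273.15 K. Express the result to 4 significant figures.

T = 510.6 °C + 273.15 = 783.75 K.
Area A = 22.80 cm² = 2.280×10⁻³ m².
P = εσAT⁴ = 0.1796 × 5.670×10⁻⁸ × 2.280×10⁻³ × (783.75)⁴ = 8.761 W.

P ≈ 8.761 W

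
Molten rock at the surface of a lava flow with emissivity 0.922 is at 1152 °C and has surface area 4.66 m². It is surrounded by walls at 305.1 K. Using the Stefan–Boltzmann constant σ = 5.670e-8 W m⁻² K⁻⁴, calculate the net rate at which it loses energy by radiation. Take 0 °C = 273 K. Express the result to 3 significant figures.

Net loss ≈ 1.00×10⁶ W

T = 1152 °C + 273 = 1425 K.
Area A = 4.66 m².
Net radiated power P_net = εσA(T⁴ − T₀⁴) = 0.922×5.670×10⁻⁸×4.66×(1425⁴ − 305.1⁴).
T⁴ − T₀⁴ = 4.12344×10¹² − 8.66501×10⁹ = 4.11477×10¹² K⁴, so P_net = 1.00×10⁶ W.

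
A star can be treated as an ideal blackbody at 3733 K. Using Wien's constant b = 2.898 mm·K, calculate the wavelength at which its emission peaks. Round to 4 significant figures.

λ_max ≈ 0.7763 μm

Wien's displacement law: λ_max = b/T = (2.898×10⁻³ m·K)/(3733 K) = 7.7632×10⁻⁷ m.
That is 0.7763 μm, in the infrared range.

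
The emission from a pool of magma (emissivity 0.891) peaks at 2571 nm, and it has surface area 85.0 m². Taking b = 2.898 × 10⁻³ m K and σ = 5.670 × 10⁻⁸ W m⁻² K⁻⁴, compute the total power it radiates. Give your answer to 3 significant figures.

P ≈ 6.93×10⁶ W

Wien's law: T = b/λ_max = 2.898×10⁻³/2.571×10⁻⁶ = 1127.19 K.
Area A = 85.0 m².
Then P = εσAT⁴ = 0.891×5.670×10⁻⁸×85.0×(1127.19)⁴ = 6.93×10⁶ W.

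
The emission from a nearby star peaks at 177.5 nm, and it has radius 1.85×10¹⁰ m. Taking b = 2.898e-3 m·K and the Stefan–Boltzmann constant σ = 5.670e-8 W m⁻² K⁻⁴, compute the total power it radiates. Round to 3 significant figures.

P ≈ 1.73×10³¹ W

Wien's law: T = b/λ_max = 2.898×10⁻³/1.775×10⁻⁷ = 16326.8 K.
Surface area A = 4πR² = 4π(1.85×10¹⁰ m)² = 4.30084×10²¹ m².
Then P = σAT⁴ = 5.670×10⁻⁸×4.30084×10²¹×(16326.8)⁴ = 1.73×10³¹ W.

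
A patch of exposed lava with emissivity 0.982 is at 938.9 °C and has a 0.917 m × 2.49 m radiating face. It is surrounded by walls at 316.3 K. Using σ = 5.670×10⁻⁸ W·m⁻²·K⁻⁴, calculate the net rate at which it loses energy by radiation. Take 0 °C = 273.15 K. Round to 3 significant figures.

Net loss ≈ 2.73×10⁵ W

T = 938.9 °C + 273.15 = 1212.05 K.
Area A = 0.917 × 2.49 = 2.28333 m².
Net radiated power P_net = εσA(T⁴ − T₀⁴) = 0.982×5.670×10⁻⁸×2.28333×(1212.05⁴ − 316.3⁴).
T⁴ − T₀⁴ = 2.15815×10¹² − 1.00091×10¹⁰ = 2.14814×10¹² K⁴, so P_net = 2.73×10⁵ W.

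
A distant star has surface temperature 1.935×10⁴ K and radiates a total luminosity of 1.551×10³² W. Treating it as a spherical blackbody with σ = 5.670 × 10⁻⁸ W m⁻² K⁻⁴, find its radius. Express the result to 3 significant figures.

L = 4πR²σT⁴ ⇒ R = √(L/(4πσT⁴)).
σT⁴ = 7.94890×10⁹ W/m², so R = √(1.551×10³²/(4π×7.94890×10⁹)) = 3.94×10¹⁰ m.

R ≈ 3.94×10¹⁰ m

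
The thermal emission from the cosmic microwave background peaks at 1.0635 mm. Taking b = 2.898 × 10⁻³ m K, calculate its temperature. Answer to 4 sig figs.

Wien's law gives T = b/λ_max = (2.898×10⁻³ m·K)/(1.0635×10⁻³ m) = 2.725 K.

T ≈ 2.725 K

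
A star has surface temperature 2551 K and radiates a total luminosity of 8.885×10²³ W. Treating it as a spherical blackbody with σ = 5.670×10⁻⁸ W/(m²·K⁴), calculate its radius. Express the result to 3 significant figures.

R ≈ 1.72×10⁸ m

L = 4πR²σT⁴ ⇒ R = √(L/(4πσT⁴)).
σT⁴ = 2.40118×10⁶ W/m², so R = √(8.885×10²³/(4π×2.40118×10⁶)) = 1.72×10⁸ m.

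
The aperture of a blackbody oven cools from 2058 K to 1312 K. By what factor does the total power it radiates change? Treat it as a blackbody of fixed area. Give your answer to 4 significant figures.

P₂/P₁ ≈ 0.1652

P ∝ T⁴, so P₂/P₁ = (T₂/T₁)⁴ = (1312/2058)⁴ = (0.637512)⁴ = 0.1652.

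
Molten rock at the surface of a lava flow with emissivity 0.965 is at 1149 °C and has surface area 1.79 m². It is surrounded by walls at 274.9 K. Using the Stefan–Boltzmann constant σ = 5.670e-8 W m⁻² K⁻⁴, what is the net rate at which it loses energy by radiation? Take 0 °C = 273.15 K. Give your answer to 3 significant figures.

T = 1149 °C + 273.15 = 1422.15 K.
Area A = 1.79 m².
Net radiated power P_net = εσA(T⁴ − T₀⁴) = 0.965×5.670×10⁻⁸×1.79×(1422.15⁴ − 274.9⁴).
T⁴ − T₀⁴ = 4.09055×10¹² − 5.71083×10⁹ = 4.08484×10¹² K⁴, so P_net = 4.00×10⁵ W.

Net loss ≈ 4.00×10⁵ W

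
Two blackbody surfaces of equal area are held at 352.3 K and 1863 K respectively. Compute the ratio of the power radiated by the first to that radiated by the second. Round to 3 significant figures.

With equal areas, P₁/P₂ = (T₁/T₂)⁴ = (352.3/1863)⁴ = 1.28×10⁻³.

P₁/P₂ ≈ 1.28×10⁻³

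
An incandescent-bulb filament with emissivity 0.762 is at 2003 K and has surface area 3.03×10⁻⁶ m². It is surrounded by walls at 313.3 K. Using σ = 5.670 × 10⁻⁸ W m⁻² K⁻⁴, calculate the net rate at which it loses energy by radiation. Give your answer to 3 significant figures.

Net loss ≈ 2.11 W

Area A = 3.03×10⁻⁶ m².
Net radiated power P_net = εσA(T⁴ − T₀⁴) = 0.762×5.670×10⁻⁸×3.03×10⁻⁶×(2003⁴ − 313.3⁴).
T⁴ − T₀⁴ = 1.60962×10¹³ − 9.63478×10⁹ = 1.60866×10¹³ K⁴, so P_net = 2.11 W.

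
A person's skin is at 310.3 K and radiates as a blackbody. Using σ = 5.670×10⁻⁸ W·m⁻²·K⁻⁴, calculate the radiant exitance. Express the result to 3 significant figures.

I ≈ 526 W/m²

Stefan–Boltzmann: I = σT⁴ = 5.670×10⁻⁸ × (310.3)⁴ = 526 W/m².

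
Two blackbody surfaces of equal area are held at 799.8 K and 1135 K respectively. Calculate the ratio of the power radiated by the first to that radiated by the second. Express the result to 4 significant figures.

P₁/P₂ ≈ 0.2466

With equal areas, P₁/P₂ = (T₁/T₂)⁴ = (799.8/1135)⁴ = 0.2466.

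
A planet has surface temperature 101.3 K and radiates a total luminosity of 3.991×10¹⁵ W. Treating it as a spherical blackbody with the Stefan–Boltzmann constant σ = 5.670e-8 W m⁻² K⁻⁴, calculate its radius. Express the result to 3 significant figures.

L = 4πR²σT⁴ ⇒ R = √(L/(4πσT⁴)).
σT⁴ = 5.97064 W/m², so R = √(3.991×10¹⁵/(4π×5.97064)) = 7.29×10⁶ m.

R ≈ 7.29×10⁶ m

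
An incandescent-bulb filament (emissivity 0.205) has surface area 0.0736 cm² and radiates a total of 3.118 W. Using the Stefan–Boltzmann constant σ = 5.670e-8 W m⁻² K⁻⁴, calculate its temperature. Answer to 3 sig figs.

T ≈ 2.46×10³ K

Area A = 0.0736 cm² = 7.36×10⁻⁶ m².
P = εσAT⁴ ⇒ T = (P/(εσA))^(1/4) = (3.118/(0.205×5.670×10⁻⁸×7.36×10⁻⁶))^(1/4) = 2.46×10³ K.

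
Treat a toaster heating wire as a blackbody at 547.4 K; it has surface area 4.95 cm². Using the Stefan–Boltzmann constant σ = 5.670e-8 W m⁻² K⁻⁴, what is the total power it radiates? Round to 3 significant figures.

Area A = 4.95 cm² = 4.95×10⁻⁴ m².
P = σAT⁴ = 5.670×10⁻⁸ × 4.95×10⁻⁴ × (547.4)⁴ = 2.52 W.

P ≈ 2.52 W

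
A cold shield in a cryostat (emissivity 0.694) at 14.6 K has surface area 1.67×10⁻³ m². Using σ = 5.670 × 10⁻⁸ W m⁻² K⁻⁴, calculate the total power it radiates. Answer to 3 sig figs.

P ≈ 2.99×10⁻⁶ W

Area A = 1.67×10⁻³ m².
P = εσAT⁴ = 0.694 × 5.670×10⁻⁸ × 1.67×10⁻³ × (14.6)⁴ = 2.99×10⁻⁶ W.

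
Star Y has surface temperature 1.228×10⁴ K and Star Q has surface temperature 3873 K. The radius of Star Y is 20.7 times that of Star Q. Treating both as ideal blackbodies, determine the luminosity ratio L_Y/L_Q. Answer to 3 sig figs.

L ∝ R²T⁴, so L_Y/L_Q = (R_Y/R_Q)²(T_Y/T_Q)⁴ = (20.7)² × (1.228×10⁴/3873)⁴ = 428.49 × 101.066 = 4.33×10⁴.

L_Y/L_Q ≈ 4.33×10⁴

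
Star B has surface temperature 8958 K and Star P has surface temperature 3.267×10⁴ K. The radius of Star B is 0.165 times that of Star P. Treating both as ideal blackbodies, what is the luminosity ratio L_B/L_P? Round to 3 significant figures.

L_B/L_P ≈ 1.54×10⁻⁴

L ∝ R²T⁴, so L_B/L_P = (R_B/R_P)²(T_B/T_P)⁴ = (0.165)² × (8958/3.267×10⁴)⁴ = 0.027225 × 5.65259×10⁻³ = 1.54×10⁻⁴.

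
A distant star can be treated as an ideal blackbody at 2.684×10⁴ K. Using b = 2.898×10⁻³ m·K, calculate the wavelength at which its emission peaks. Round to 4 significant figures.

Wien's displacement law: λ_max = b/T = (2.898×10⁻³ m·K)/(2.684×10⁴ K) = 1.0797×10⁻⁷ m.
That is 108.0 nm, in the ultraviolet range.

λ_max ≈ 108.0 nm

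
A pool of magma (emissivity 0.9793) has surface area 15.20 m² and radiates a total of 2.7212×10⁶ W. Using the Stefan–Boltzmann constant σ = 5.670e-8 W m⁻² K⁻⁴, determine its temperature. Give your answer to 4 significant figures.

Area A = 15.20 m².
P = εσAT⁴ ⇒ T = (P/(εσA))^(1/4) = (2.7212×10⁶/(0.9793×5.670×10⁻⁸×15.20))^(1/4) = 1340 K.

T ≈ 1340 K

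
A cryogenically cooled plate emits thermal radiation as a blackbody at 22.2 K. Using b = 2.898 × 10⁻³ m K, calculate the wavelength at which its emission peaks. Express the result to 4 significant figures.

Wien's displacement law: λ_max = b/T = (2.898×10⁻³ m·K)/(22.2 K) = 1.3054×10⁻⁴ m.
That is 0.1305 mm, in the infrared range.

λ_max ≈ 0.1305 mm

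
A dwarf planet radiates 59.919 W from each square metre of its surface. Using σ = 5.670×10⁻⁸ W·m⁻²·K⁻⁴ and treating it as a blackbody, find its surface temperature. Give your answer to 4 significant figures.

I = σT⁴, so T = (I/σ)^(1/4) = (59.919/(5.670×10⁻⁸))^(1/4) = 180.3 K.

T ≈ 180.3 K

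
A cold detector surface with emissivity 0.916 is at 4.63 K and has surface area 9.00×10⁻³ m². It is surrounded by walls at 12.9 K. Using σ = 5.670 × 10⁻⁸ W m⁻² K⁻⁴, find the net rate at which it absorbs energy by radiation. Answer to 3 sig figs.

Area A = 9.00×10⁻³ m².
Net radiated power P_net = εσA(T⁴ − T₀⁴) = 0.916×5.670×10⁻⁸×9.00×10⁻³×(4.63⁴ − 12.9⁴).
T⁴ − T₀⁴ = 459.541 − 27692.3 = -27232.8 K⁴, so P_net = -1.27×10⁻⁵ W — negative, meaning a net gain of 1.27×10⁻⁵ W.

Net gain ≈ 1.27×10⁻⁵ W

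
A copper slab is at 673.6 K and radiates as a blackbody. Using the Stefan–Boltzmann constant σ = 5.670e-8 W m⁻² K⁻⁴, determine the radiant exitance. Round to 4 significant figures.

Stefan–Boltzmann: I = σT⁴ = 5.670×10⁻⁸ × (673.6)⁴ = 1.167×10⁴ W/m².

I ≈ 1.167×10⁴ W/m²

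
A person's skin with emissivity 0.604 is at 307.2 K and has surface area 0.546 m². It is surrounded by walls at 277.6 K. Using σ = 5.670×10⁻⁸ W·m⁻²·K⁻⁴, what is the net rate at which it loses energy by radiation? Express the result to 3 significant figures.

Net loss ≈ 55.5 W

Area A = 0.546 m².
Net radiated power P_net = εσA(T⁴ − T₀⁴) = 0.604×5.670×10⁻⁸×0.546×(307.2⁴ − 277.6⁴).
T⁴ − T₀⁴ = 8.90604×10⁹ − 5.93851×10⁹ = 2.96753×10⁹ K⁴, so P_net = 55.5 W.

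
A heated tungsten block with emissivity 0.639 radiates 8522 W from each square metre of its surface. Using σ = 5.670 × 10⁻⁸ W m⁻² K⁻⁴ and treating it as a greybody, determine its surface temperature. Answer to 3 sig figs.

T ≈ 696 K

I = εσT⁴, so T = (I/εσ)^(1/4) = (8522/(0.639×5.670×10⁻⁸))^(1/4) = 696 K.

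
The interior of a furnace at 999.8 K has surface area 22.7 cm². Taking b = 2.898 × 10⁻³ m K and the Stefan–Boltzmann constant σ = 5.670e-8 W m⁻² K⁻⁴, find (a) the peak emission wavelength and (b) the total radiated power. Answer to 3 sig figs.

(a) λ_max = b/T = 2.898×10⁻³/999.8 = 2.899×10⁻⁶ m = 2.90×10³ nm.
Area A = 22.7 cm² = 2.27×10⁻³ m².
(b) P = σAT⁴ = 5.670×10⁻⁸×2.27×10⁻³×(999.8)⁴ = 129 W.

λ_max ≈ 2.90×10³ nm; P ≈ 129 W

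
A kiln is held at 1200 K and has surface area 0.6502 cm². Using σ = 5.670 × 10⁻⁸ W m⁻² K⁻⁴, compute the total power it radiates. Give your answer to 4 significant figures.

P ≈ 7.645 W

Area A = 0.6502 cm² = 6.502×10⁻⁵ m².
P = σAT⁴ = 5.670×10⁻⁸ × 6.502×10⁻⁵ × (1200)⁴ = 7.645 W.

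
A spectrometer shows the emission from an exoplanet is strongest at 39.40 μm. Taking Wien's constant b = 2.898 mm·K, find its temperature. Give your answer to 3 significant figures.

T ≈ 73.6 K

Wien's law gives T = b/λ_max = (2.898×10⁻³ m·K)/(3.940×10⁻⁵ m) = 73.6 K.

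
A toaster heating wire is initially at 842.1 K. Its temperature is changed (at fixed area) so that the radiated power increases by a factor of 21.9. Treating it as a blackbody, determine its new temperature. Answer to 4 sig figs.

T₂ ≈ 1822 K

P ∝ T⁴, so T₂/T₁ = (P₂/P₁)^(1/4) = (21.9)^(1/4) = 2.16327.
T₂ = 842.1 × 2.16327 = 1822 K.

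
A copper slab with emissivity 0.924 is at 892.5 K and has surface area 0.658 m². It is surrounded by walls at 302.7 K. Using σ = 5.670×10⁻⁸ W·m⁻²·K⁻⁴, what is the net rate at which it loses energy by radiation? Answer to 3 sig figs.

Net loss ≈ 2.16×10⁴ W

Area A = 0.658 m².
Net radiated power P_net = εσA(T⁴ − T₀⁴) = 0.924×5.670×10⁻⁸×0.658×(892.5⁴ − 302.7⁴).
T⁴ − T₀⁴ = 6.34502×10¹¹ − 8.39556×10⁹ = 6.26106×10¹¹ K⁴, so P_net = 2.16×10⁴ W.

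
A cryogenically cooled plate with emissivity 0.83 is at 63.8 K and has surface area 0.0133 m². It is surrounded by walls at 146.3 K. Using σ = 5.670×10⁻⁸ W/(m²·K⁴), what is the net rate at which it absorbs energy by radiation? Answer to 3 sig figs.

Area A = 0.0133 m².
Net radiated power P_net = εσA(T⁴ − T₀⁴) = 0.83×5.670×10⁻⁸×0.0133×(63.8⁴ − 146.3⁴).
T⁴ − T₀⁴ = 1.65685×10⁷ − 4.58118×10⁸ = -4.41550×10⁸ K⁴, so P_net = -0.276 W — negative, meaning a net gain of 0.276 W.

Net gain ≈ 0.276 W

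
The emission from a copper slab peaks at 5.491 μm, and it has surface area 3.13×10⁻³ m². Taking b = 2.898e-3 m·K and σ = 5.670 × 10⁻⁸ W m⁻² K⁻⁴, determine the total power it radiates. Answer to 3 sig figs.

Wien's law: T = b/λ_max = 2.898×10⁻³/5.491×10⁻⁶ = 527.773 K.
Area A = 3.13×10⁻³ m².
Then P = σAT⁴ = 5.670×10⁻⁸×3.13×10⁻³×(527.773)⁴ = 13.8 W.

P ≈ 13.8 W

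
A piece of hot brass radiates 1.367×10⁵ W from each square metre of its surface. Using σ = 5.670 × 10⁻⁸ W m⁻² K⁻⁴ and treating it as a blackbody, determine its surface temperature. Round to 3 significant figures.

I = σT⁴, so T = (I/σ)^(1/4) = (1.367×10⁵/(5.670×10⁻⁸))^(1/4) = 1.25×10³ K.

T ≈ 1.25×10³ K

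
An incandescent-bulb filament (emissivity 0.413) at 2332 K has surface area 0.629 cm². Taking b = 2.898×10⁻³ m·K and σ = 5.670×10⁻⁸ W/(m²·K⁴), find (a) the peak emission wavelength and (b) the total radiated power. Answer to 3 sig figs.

λ_max ≈ 1.24×10³ nm; P ≈ 43.6 W

(a) λ_max = b/T = 2.898×10⁻³/2332 = 1.243×10⁻⁶ m = 1.24×10³ nm.
Area A = 0.629 cm² = 6.29×10⁻⁵ m².
(b) P = εσAT⁴ = 0.413×5.670×10⁻⁸×6.29×10⁻⁵×(2332)⁴ = 43.6 W.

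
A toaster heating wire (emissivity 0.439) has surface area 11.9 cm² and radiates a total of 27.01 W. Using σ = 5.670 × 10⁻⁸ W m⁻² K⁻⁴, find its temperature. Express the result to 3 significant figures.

T ≈ 977 K

Area A = 11.9 cm² = 1.19×10⁻³ m².
P = εσAT⁴ ⇒ T = (P/(εσA))^(1/4) = (27.01/(0.439×5.670×10⁻⁸×1.19×10⁻³))^(1/4) = 977 K.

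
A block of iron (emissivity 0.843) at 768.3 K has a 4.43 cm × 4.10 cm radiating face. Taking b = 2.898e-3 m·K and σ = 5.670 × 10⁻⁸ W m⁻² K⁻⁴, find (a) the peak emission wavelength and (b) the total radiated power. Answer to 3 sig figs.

λ_max ≈ 3.77 μm; P ≈ 30.2 W

(a) λ_max = b/T = 2.898×10⁻³/768.3 = 3.772×10⁻⁶ m = 3.77 μm.
Area A = 0.0443 × 0.0410 = 1.8163×10⁻³ m².
(b) P = εσAT⁴ = 0.843×5.670×10⁻⁸×1.8163×10⁻³×(768.3)⁴ = 30.2 W.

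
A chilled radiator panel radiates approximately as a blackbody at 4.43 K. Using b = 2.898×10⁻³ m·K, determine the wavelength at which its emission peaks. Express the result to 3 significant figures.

λ_max ≈ 6.54×10⁻⁴ m

Wien's displacement law: λ_max = b/T = (2.898×10⁻³ m·K)/(4.43 K) = 6.542×10⁻⁴ m.
That is 6.54×10⁻⁴ m, in the infrared range.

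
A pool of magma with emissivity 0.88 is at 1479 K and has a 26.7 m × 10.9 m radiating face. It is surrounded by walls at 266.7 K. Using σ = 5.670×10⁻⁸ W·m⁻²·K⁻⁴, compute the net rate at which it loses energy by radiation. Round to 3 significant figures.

Net loss ≈ 6.94×10⁷ W

Area A = 26.7 × 10.9 = 291.03 m².
Net radiated power P_net = εσA(T⁴ − T₀⁴) = 0.88×5.670×10⁻⁸×291.03×(1479⁴ − 266.7⁴).
T⁴ − T₀⁴ = 4.78490×10¹² − 5.05932×10⁹ = 4.77984×10¹² K⁴, so P_net = 6.94×10⁷ W.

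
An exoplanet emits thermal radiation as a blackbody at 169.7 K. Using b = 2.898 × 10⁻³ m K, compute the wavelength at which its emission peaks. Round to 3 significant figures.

λ_max ≈ 17.1 μm

Wien's displacement law: λ_max = b/T = (2.898×10⁻³ m·K)/(169.7 K) = 1.708×10⁻⁵ m.
That is 17.1 μm, in the infrared range.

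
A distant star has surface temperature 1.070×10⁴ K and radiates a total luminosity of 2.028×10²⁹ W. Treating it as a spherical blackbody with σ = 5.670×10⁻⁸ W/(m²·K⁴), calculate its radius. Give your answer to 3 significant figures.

L = 4πR²σT⁴ ⇒ R = √(L/(4πσT⁴)).
σT⁴ = 7.43221×10⁸ W/m², so R = √(2.028×10²⁹/(4π×7.43221×10⁸)) = 4.66×10⁹ m.

R ≈ 4.66×10⁹ m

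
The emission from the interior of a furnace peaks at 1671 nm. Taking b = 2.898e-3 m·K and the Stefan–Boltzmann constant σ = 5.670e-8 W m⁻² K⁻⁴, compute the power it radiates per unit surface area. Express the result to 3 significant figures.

I ≈ 5.13×10⁵ W/m²

Wien's law: T = b/λ_max = 2.898×10⁻³/1.671×10⁻⁶ = 1734.29 K.
Then I = σT⁴ = 5.670×10⁻⁸×(1734.29)⁴ = 5.13×10⁵ W/m².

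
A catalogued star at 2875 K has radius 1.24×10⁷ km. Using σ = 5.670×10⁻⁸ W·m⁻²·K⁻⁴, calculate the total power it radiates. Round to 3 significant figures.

Surface area A = 4πR² = 4π(1.24×10¹⁰ m)² = 1.93221×10²¹ m².
P = σAT⁴ = 5.670×10⁻⁸ × 1.93221×10²¹ × (2875)⁴ = 7.48×10²⁷ W.

P ≈ 7.48×10²⁷ W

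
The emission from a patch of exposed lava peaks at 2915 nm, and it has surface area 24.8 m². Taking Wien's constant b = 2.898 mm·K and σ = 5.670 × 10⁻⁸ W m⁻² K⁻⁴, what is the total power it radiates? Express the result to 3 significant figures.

P ≈ 1.37×10⁶ W

Wien's law: T = b/λ_max = 2.898×10⁻³/2.915×10⁻⁶ = 994.168 K.
Area A = 24.8 m².
Then P = σAT⁴ = 5.670×10⁻⁸×24.8×(994.168)⁴ = 1.37×10⁶ W.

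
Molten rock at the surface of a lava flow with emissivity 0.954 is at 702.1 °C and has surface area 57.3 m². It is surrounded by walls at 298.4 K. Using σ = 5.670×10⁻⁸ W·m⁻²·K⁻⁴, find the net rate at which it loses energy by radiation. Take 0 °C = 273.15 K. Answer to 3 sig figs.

Net loss ≈ 2.78×10⁶ W

T = 702.1 °C + 273.15 = 975.25 K.
Area A = 57.3 m².
Net radiated power P_net = εσA(T⁴ − T₀⁴) = 0.954×5.670×10⁻⁸×57.3×(975.25⁴ − 298.4⁴).
T⁴ − T₀⁴ = 9.04615×10¹¹ − 7.92858×10⁹ = 8.96686×10¹¹ K⁴, so P_net = 2.78×10⁶ W.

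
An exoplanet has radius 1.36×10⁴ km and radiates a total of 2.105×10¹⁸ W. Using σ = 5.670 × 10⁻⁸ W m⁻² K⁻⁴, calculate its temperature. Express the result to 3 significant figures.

T ≈ 356 K

Surface area A = 4πR² = 4π(1.36×10⁷ m)² = 2.32428×10¹⁵ m².
P = σAT⁴ ⇒ T = (P/(σA))^(1/4) = (2.105×10¹⁸/(5.670×10⁻⁸×2.32428×10¹⁵))^(1/4) = 356 K.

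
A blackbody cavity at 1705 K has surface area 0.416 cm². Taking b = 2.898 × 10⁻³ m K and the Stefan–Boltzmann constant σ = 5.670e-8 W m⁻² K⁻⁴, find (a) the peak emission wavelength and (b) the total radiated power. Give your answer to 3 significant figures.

(a) λ_max = b/T = 2.898×10⁻³/1705 = 1.700×10⁻⁶ m = 1.70×10³ nm.
Area A = 0.416 cm² = 4.16×10⁻⁵ m².
(b) P = σAT⁴ = 5.670×10⁻⁸×4.16×10⁻⁵×(1705)⁴ = 19.9 W.

λ_max ≈ 1.70×10³ nm; P ≈ 19.9 W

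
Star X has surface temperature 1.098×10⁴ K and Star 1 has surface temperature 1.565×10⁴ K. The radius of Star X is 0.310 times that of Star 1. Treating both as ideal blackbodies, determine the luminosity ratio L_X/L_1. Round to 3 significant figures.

L_X/L_1 ≈ 0.0233

L ∝ R²T⁴, so L_X/L_1 = (R_X/R_1)²(T_X/T_1)⁴ = (0.310)² × (1.098×10⁴/1.565×10⁴)⁴ = 0.0961 × 0.242299 = 0.0233.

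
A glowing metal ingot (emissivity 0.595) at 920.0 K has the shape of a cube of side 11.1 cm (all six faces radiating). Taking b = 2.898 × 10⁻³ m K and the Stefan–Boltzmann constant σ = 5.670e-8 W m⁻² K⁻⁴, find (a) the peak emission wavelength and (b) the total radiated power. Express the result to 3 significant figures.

(a) λ_max = b/T = 2.898×10⁻³/920.0 = 3.150×10⁻⁶ m = 3.15 μm.
Area A = 6s² = 6×(0.111 m)² = 0.073926 m².
(b) P = εσAT⁴ = 0.595×5.670×10⁻⁸×0.073926×(920.0)⁴ = 1.79×10³ W.

λ_max ≈ 3.15 μm; P ≈ 1.79×10³ W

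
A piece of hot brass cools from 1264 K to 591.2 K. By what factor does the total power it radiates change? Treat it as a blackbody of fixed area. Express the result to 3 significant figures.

P ∝ T⁴, so P₂/P₁ = (T₂/T₁)⁴ = (591.2/1264)⁴ = (0.467722)⁴ = 0.0479.

P₂/P₁ ≈ 0.0479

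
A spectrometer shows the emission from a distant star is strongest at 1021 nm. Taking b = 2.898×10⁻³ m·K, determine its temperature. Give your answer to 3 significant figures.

T ≈ 2.84×10³ K

Wien's law gives T = b/λ_max = (2.898×10⁻³ m·K)/(1.021×10⁻⁶ m) = 2.84×10³ K.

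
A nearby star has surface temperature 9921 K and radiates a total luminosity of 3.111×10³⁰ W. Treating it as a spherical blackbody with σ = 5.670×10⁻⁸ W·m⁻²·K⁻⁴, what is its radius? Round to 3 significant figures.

L = 4πR²σT⁴ ⇒ R = √(L/(4πσT⁴)).
σT⁴ = 5.49294×10⁸ W/m², so R = √(3.111×10³⁰/(4π×5.49294×10⁸)) = 2.12×10¹⁰ m.

R ≈ 2.12×10¹⁰ m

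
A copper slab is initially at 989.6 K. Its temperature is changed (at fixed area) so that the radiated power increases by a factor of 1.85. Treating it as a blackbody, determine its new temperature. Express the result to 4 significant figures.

P ∝ T⁴, so T₂/T₁ = (P₂/P₁)^(1/4) = (1.85)^(1/4) = 1.16625.
T₂ = 989.6 × 1.16625 = 1154 K.

T₂ ≈ 1154 K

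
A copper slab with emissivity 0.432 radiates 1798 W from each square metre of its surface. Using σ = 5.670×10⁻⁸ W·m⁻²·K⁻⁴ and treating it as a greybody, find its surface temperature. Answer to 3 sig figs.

I = εσT⁴, so T = (I/εσ)^(1/4) = (1798/(0.432×5.670×10⁻⁸))^(1/4) = 521 K.

T ≈ 521 K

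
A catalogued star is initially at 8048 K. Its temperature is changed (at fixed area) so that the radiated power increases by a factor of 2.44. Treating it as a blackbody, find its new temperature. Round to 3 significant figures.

P ∝ T⁴, so T₂/T₁ = (P₂/P₁)^(1/4) = (2.44)^(1/4) = 1.24982.
T₂ = 8048 × 1.24982 = 1.01×10⁴ K.

T₂ ≈ 1.01×10⁴ K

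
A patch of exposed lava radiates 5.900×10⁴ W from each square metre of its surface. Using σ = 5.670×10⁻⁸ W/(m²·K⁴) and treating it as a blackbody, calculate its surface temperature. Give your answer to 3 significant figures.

I = σT⁴, so T = (I/σ)^(1/4) = (5.900×10⁴/(5.670×10⁻⁸))^(1/4) = 1.01×10³ K.

T ≈ 1.01×10³ K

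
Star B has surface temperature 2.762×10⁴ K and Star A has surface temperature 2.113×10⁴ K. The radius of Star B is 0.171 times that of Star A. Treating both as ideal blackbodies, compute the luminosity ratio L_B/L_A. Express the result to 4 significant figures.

L ∝ R²T⁴, so L_B/L_A = (R_B/R_A)²(T_B/T_A)⁴ = (0.171)² × (2.762×10⁴/2.113×10⁴)⁴ = 0.029241 × 2.91942 = 0.08537.

L_B/L_A ≈ 0.08537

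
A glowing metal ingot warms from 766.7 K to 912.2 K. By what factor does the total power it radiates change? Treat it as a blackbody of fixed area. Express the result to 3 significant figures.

P ∝ T⁴, so P₂/P₁ = (T₂/T₁)⁴ = (912.2/766.7)⁴ = (1.18977)⁴ = 2.00.

P₂/P₁ ≈ 2.00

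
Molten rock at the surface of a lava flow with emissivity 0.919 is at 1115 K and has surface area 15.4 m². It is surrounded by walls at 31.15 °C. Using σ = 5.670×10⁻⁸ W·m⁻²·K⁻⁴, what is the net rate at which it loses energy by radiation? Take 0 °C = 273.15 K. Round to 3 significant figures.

Net loss ≈ 1.23×10⁶ W

Surroundings: T = 31.15 °C + 273.15 = 304.30 K.
Area A = 15.4 m².
Net radiated power P_net = εσA(T⁴ − T₀⁴) = 0.919×5.670×10⁻⁸×15.4×(1115⁴ − 304.30⁴).
T⁴ − T₀⁴ = 1.54561×10¹² − 8.57448×10⁹ = 1.53704×10¹² K⁴, so P_net = 1.23×10⁶ W.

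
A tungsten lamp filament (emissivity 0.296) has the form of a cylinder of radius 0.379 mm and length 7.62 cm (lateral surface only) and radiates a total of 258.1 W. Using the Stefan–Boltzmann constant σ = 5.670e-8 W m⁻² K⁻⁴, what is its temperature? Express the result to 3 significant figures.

Lateral area A = 2πrL = 2π×3.79×10⁻⁴×0.0762 = 1.81457×10⁻⁴ m².
P = εσAT⁴ ⇒ T = (P/(εσA))^(1/4) = (258.1/(0.296×5.670×10⁻⁸×1.81457×10⁻⁴))^(1/4) = 3.03×10³ K.

T ≈ 3.03×10³ K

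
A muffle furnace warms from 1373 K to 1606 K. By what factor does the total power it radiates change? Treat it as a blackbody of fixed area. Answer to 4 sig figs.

P ∝ T⁴, so P₂/P₁ = (T₂/T₁)⁴ = (1606/1373)⁴ = (1.16970)⁴ = 1.872.

P₂/P₁ ≈ 1.872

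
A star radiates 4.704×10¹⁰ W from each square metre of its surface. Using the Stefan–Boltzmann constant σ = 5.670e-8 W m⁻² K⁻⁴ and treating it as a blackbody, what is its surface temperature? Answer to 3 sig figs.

I = σT⁴, so T = (I/σ)^(1/4) = (4.704×10¹⁰/(5.670×10⁻⁸))^(1/4) = 3.02×10⁴ K.

T ≈ 3.02×10⁴ K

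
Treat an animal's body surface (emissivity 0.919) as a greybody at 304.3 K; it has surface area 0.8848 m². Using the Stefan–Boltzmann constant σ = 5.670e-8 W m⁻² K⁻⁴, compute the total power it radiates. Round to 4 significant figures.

P ≈ 395.3 W

Area A = 0.8848 m².
P = εσAT⁴ = 0.919 × 5.670×10⁻⁸ × 0.8848 × (304.3)⁴ = 395.3 W.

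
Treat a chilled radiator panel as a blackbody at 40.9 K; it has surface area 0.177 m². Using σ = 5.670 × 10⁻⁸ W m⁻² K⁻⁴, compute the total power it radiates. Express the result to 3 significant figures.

P ≈ 0.0281 W

Area A = 0.177 m².
P = σAT⁴ = 5.670×10⁻⁸ × 0.177 × (40.9)⁴ = 0.0281 W.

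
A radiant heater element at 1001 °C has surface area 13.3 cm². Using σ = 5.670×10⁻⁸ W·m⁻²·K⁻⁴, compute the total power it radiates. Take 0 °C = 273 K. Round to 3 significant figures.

P ≈ 199 W

T = 1001 °C + 273 = 1274 K.
Area A = 13.3 cm² = 1.33×10⁻³ m².
P = σAT⁴ = 5.670×10⁻⁸ × 1.33×10⁻³ × (1274)⁴ = 199 W.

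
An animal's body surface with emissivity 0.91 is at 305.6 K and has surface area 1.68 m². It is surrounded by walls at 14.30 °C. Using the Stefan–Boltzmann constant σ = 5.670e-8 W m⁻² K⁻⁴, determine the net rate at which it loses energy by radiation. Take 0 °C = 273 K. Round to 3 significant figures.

Surroundings: T = 14.30 °C + 273 = 287.30 K.
Area A = 1.68 m².
Net radiated power P_net = εσA(T⁴ − T₀⁴) = 0.91×5.670×10⁻⁸×1.68×(305.6⁴ − 287.30⁴).
T⁴ − T₀⁴ = 8.72195×10⁹ − 6.81306×10⁹ = 1.90889×10⁹ K⁴, so P_net = 165 W.

Net loss ≈ 165 W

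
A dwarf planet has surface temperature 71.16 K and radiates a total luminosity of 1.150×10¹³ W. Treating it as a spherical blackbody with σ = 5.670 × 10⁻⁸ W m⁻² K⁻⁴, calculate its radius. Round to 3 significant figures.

L = 4πR²σT⁴ ⇒ R = √(L/(4πσT⁴)).
σT⁴ = 1.45387 W/m², so R = √(1.150×10¹³/(4π×1.45387)) = 7.93×10⁵ m.

R ≈ 7.93×10⁵ m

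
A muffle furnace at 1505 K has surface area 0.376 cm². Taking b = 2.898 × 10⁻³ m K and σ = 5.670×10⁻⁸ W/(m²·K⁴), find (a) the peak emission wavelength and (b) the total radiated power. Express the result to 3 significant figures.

λ_max ≈ 1.93×10³ nm; P ≈ 10.9 W

(a) λ_max = b/T = 2.898×10⁻³/1505 = 1.926×10⁻⁶ m = 1.93×10³ nm.
Area A = 0.376 cm² = 3.76×10⁻⁵ m².
(b) P = σAT⁴ = 5.670×10⁻⁸×3.76×10⁻⁵×(1505)⁴ = 10.9 W.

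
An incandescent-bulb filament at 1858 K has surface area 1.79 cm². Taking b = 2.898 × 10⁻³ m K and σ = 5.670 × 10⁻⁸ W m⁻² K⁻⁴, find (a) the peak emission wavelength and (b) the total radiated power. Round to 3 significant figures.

λ_max ≈ 1.56×10³ nm; P ≈ 121 W

(a) λ_max = b/T = 2.898×10⁻³/1858 = 1.560×10⁻⁶ m = 1.56×10³ nm.
Area A = 1.79 cm² = 1.79×10⁻⁴ m².
(b) P = σAT⁴ = 5.670×10⁻⁸×1.79×10⁻⁴×(1858)⁴ = 121 W.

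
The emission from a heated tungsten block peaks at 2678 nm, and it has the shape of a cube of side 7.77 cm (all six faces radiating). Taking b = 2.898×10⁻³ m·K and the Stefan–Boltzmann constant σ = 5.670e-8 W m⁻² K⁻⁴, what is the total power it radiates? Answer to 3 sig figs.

P ≈ 2.82×10³ W

Wien's law: T = b/λ_max = 2.898×10⁻³/2.678×10⁻⁶ = 1082.15 K.
Area A = 6s² = 6×(0.0777 m)² = 0.0362237 m².
Then P = σAT⁴ = 5.670×10⁻⁸×0.0362237×(1082.15)⁴ = 2.82×10³ W.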